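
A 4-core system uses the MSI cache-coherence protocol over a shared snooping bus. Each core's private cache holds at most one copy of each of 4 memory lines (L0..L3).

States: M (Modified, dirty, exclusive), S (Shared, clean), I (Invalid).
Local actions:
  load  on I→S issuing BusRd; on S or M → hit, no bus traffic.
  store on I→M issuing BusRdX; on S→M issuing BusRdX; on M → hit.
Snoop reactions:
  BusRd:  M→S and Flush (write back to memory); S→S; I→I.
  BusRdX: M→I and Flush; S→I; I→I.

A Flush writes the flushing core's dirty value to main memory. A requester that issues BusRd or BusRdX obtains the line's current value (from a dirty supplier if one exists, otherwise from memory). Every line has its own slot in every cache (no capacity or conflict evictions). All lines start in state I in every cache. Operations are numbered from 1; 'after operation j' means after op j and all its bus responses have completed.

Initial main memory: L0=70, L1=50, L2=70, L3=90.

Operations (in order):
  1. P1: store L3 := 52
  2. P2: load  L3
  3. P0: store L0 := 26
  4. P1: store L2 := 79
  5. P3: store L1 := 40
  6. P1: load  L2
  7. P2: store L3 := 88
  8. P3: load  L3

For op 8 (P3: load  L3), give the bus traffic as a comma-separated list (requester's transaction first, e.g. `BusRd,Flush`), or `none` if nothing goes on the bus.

step 1: P1: store L3 := 52  ⟶  IMII  (L3)  txn=BusRdX  M[L3]=90
step 2: P2: load  L3  ⟶  ISSI  (L3)  txn=BusRd+Flush  M[L3]=52
step 3: P0: store L0 := 26  ⟶  MIII  (L0)  txn=BusRdX  M[L0]=70
step 4: P1: store L2 := 79  ⟶  IMII  (L2)  txn=BusRdX  M[L2]=70
step 5: P3: store L1 := 40  ⟶  IIIM  (L1)  txn=BusRdX  M[L1]=50
step 6: P1: load  L2  ⟶  IMII  (L2)  txn=∅  M[L2]=70
step 7: P2: store L3 := 88  ⟶  IIMI  (L3)  txn=BusRdX  M[L3]=52
step 8: P3: load  L3  ⟶  IISS  (L3)  txn=BusRd+Flush  M[L3]=88

bus = BusRd,Flush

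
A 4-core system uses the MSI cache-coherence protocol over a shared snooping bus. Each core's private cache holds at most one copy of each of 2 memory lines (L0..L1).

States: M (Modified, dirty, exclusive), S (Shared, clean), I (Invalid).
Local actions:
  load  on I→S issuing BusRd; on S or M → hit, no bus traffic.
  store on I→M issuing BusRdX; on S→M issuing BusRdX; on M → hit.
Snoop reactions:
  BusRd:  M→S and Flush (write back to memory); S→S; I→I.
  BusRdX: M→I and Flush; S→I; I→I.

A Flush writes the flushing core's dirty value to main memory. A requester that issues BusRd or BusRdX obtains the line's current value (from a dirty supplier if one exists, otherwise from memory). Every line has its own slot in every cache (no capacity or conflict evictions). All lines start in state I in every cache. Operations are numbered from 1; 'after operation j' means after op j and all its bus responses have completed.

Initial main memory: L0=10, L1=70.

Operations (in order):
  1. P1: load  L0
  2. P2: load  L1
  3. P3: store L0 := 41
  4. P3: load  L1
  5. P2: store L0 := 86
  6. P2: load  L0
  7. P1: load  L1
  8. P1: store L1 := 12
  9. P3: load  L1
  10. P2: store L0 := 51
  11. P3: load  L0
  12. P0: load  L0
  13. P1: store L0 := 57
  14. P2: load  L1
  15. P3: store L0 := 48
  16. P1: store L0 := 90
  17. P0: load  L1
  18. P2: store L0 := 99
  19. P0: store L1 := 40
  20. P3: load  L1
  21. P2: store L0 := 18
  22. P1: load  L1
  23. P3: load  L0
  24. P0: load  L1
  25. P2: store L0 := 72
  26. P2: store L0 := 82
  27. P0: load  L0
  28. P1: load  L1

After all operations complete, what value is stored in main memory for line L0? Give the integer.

memory[L0] = 82

[1] P1: load  L0 | P0:I, P1:S(10), P2:I, P3:I | bus: BusRd
[2] P2: load  L1 | P0:I, P1:I, P2:S(70), P3:I | bus: BusRd
[3] P3: store L0 := 41 | P0:I, P1:I, P2:I, P3:M(41) | bus: BusRdX
[4] P3: load  L1 | P0:I, P1:I, P2:S(70), P3:S(70) | bus: BusRd
[5] P2: store L0 := 86 | P0:I, P1:I, P2:M(86), P3:I | bus: BusRdX,Flush
[6] P2: load  L0 | P0:I, P1:I, P2:M(86), P3:I | bus: none
[7] P1: load  L1 | P0:I, P1:S(70), P2:S(70), P3:S(70) | bus: BusRd
[8] P1: store L1 := 12 | P0:I, P1:M(12), P2:I, P3:I | bus: BusRdX
[9] P3: load  L1 | P0:I, P1:S(12), P2:I, P3:S(12) | bus: BusRd,Flush
[10] P2: store L0 := 51 | P0:I, P1:I, P2:M(51), P3:I | bus: none
[11] P3: load  L0 | P0:I, P1:I, P2:S(51), P3:S(51) | bus: BusRd,Flush
[12] P0: load  L0 | P0:S(51), P1:I, P2:S(51), P3:S(51) | bus: BusRd
[13] P1: store L0 := 57 | P0:I, P1:M(57), P2:I, P3:I | bus: BusRdX
[14] P2: load  L1 | P0:I, P1:S(12), P2:S(12), P3:S(12) | bus: BusRd
[15] P3: store L0 := 48 | P0:I, P1:I, P2:I, P3:M(48) | bus: BusRdX,Flush
[16] P1: store L0 := 90 | P0:I, P1:M(90), P2:I, P3:I | bus: BusRdX,Flush
[17] P0: load  L1 | P0:S(12), P1:S(12), P2:S(12), P3:S(12) | bus: BusRd
[18] P2: store L0 := 99 | P0:I, P1:I, P2:M(99), P3:I | bus: BusRdX,Flush
[19] P0: store L1 := 40 | P0:M(40), P1:I, P2:I, P3:I | bus: BusRdX
[20] P3: load  L1 | P0:S(40), P1:I, P2:I, P3:S(40) | bus: BusRd,Flush
[21] P2: store L0 := 18 | P0:I, P1:I, P2:M(18), P3:I | bus: none
[22] P1: load  L1 | P0:S(40), P1:S(40), P2:I, P3:S(40) | bus: BusRd
[23] P3: load  L0 | P0:I, P1:I, P2:S(18), P3:S(18) | bus: BusRd,Flush
[24] P0: load  L1 | P0:S(40), P1:S(40), P2:I, P3:S(40) | bus: none
[25] P2: store L0 := 72 | P0:I, P1:I, P2:M(72), P3:I | bus: BusRdX
[26] P2: store L0 := 82 | P0:I, P1:I, P2:M(82), P3:I | bus: none
[27] P0: load  L0 | P0:S(82), P1:I, P2:S(82), P3:I | bus: BusRd,Flush
[28] P1: load  L1 | P0:S(40), P1:S(40), P2:I, P3:S(40) | bus: none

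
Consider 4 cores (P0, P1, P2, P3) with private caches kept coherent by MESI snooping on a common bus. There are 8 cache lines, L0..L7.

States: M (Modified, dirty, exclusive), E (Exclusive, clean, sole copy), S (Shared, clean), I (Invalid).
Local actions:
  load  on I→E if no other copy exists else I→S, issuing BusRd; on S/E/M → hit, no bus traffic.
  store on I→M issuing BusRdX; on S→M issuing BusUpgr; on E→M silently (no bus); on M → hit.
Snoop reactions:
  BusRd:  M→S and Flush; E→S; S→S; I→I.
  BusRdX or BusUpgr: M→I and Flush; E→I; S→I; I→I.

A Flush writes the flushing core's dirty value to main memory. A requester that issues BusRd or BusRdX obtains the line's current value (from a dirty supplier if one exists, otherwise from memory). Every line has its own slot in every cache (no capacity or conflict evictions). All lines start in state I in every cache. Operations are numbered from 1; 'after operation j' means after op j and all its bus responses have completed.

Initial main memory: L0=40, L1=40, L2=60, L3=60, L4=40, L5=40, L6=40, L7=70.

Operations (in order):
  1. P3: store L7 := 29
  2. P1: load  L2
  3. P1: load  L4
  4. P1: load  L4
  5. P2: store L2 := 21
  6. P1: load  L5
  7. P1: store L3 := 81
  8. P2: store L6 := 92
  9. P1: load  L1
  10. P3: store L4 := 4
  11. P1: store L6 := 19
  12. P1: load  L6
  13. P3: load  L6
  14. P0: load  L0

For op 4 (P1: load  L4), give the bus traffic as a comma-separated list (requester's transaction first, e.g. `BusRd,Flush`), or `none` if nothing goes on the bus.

1. P3: store L7 := 29  bus=[BusRdX]  L7: P0=I P1=I P2=I P3=M  mem[L7]=70
2. P1: load  L2  bus=[BusRd]  L2: P0=I P1=E P2=I P3=I  mem[L2]=60
3. P1: load  L4  bus=[BusRd]  L4: P0=I P1=E P2=I P3=I  mem[L4]=40
4. P1: load  L4  bus=[-]  L4: P0=I P1=E P2=I P3=I  mem[L4]=40
5. P2: store L2 := 21  bus=[BusRdX]  L2: P0=I P1=I P2=M P3=I  mem[L2]=60
6. P1: load  L5  bus=[BusRd]  L5: P0=I P1=E P2=I P3=I  mem[L5]=40
7. P1: store L3 := 81  bus=[BusRdX]  L3: P0=I P1=M P2=I P3=I  mem[L3]=60
8. P2: store L6 := 92  bus=[BusRdX]  L6: P0=I P1=I P2=M P3=I  mem[L6]=40
9. P1: load  L1  bus=[BusRd]  L1: P0=I P1=E P2=I P3=I  mem[L1]=40
10. P3: store L4 := 4  bus=[BusRdX]  L4: P0=I P1=I P2=I P3=M  mem[L4]=40
11. P1: store L6 := 19  bus=[BusRdX,Flush]  L6: P0=I P1=M P2=I P3=I  mem[L6]=92
12. P1: load  L6  bus=[-]  L6: P0=I P1=M P2=I P3=I  mem[L6]=92
13. P3: load  L6  bus=[BusRd,Flush]  L6: P0=I P1=S P2=I P3=S  mem[L6]=19
14. P0: load  L0  bus=[BusRd]  L0: P0=E P1=I P2=I P3=I  mem[L0]=40

bus = none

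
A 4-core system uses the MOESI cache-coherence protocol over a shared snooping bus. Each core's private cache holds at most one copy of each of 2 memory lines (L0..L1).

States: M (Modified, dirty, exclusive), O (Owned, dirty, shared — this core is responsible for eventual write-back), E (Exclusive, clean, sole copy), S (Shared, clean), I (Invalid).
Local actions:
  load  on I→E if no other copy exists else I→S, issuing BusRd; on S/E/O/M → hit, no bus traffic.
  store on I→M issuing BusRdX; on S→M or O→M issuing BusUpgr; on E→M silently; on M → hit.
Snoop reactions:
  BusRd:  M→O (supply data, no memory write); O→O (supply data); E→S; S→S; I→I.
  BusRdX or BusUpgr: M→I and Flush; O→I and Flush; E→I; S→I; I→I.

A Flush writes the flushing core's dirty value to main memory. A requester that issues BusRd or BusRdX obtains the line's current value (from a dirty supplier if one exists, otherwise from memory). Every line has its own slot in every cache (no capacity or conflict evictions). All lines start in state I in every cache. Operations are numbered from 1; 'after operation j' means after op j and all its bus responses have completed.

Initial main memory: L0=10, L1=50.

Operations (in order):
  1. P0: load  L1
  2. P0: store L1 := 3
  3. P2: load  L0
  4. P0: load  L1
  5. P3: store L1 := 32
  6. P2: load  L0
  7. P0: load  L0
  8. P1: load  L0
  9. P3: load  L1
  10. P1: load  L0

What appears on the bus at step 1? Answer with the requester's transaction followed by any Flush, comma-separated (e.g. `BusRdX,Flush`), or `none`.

bus = BusRd

  op1 P0: load  L1 → E/I/I/I on L1; bus BusRd; mem=50
  op2 P0: store L1 := 3 → M/I/I/I on L1; bus (none); mem=50
  op3 P2: load  L0 → I/I/E/I on L0; bus BusRd; mem=10
  op4 P0: load  L1 → M/I/I/I on L1; bus (none); mem=50
  op5 P3: store L1 := 32 → I/I/I/M on L1; bus BusRdX Flush; mem=3
  op6 P2: load  L0 → I/I/E/I on L0; bus (none); mem=10
  op7 P0: load  L0 → S/I/S/I on L0; bus BusRd; mem=10
  op8 P1: load  L0 → S/S/S/I on L0; bus BusRd; mem=10
  op9 P3: load  L1 → I/I/I/M on L1; bus (none); mem=3
  op10 P1: load  L0 → S/S/S/I on L0; bus (none); mem=10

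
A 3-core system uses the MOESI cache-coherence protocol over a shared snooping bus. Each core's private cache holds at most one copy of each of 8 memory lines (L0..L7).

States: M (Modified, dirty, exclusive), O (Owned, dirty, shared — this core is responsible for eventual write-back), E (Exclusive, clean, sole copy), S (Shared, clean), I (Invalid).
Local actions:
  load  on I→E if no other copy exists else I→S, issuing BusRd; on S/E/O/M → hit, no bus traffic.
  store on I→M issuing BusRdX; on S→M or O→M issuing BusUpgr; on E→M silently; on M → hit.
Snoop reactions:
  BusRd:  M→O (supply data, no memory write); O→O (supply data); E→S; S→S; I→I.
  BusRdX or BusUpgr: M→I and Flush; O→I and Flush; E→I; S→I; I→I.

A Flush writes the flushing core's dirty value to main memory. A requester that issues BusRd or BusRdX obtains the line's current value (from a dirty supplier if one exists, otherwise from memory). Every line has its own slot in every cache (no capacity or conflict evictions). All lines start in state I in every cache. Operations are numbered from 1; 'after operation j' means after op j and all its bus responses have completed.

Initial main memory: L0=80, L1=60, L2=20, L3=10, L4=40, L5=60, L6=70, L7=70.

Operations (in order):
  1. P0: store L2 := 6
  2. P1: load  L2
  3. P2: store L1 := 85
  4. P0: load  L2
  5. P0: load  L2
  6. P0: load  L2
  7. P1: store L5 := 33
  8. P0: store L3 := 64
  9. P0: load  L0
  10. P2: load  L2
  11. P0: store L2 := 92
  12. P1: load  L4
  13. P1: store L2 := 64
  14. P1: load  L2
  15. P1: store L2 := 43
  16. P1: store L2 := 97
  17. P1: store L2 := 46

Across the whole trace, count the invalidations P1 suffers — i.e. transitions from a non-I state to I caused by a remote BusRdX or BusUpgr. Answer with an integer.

1. P0: store L2 := 6  bus=[BusRdX]  L2: P0=M P1=I P2=I  mem[L2]=20
2. P1: load  L2  bus=[BusRd]  L2: P0=O P1=S P2=I  mem[L2]=20
3. P2: store L1 := 85  bus=[BusRdX]  L1: P0=I P1=I P2=M  mem[L1]=60
4. P0: load  L2  bus=[-]  L2: P0=O P1=S P2=I  mem[L2]=20
5. P0: load  L2  bus=[-]  L2: P0=O P1=S P2=I  mem[L2]=20
6. P0: load  L2  bus=[-]  L2: P0=O P1=S P2=I  mem[L2]=20
7. P1: store L5 := 33  bus=[BusRdX]  L5: P0=I P1=M P2=I  mem[L5]=60
8. P0: store L3 := 64  bus=[BusRdX]  L3: P0=M P1=I P2=I  mem[L3]=10
9. P0: load  L0  bus=[BusRd]  L0: P0=E P1=I P2=I  mem[L0]=80
10. P2: load  L2  bus=[BusRd]  L2: P0=O P1=S P2=S  mem[L2]=20
11. P0: store L2 := 92  bus=[BusUpgr]  L2: P0=M P1=I P2=I  mem[L2]=20
12. P1: load  L4  bus=[BusRd]  L4: P0=I P1=E P2=I  mem[L4]=40
13. P1: store L2 := 64  bus=[BusRdX,Flush]  L2: P0=I P1=M P2=I  mem[L2]=92
14. P1: load  L2  bus=[-]  L2: P0=I P1=M P2=I  mem[L2]=92
15. P1: store L2 := 43  bus=[-]  L2: P0=I P1=M P2=I  mem[L2]=92
16. P1: store L2 := 97  bus=[-]  L2: P0=I P1=M P2=I  mem[L2]=92
17. P1: store L2 := 46  bus=[-]  L2: P0=I P1=M P2=I  mem[L2]=92

invalidations = 1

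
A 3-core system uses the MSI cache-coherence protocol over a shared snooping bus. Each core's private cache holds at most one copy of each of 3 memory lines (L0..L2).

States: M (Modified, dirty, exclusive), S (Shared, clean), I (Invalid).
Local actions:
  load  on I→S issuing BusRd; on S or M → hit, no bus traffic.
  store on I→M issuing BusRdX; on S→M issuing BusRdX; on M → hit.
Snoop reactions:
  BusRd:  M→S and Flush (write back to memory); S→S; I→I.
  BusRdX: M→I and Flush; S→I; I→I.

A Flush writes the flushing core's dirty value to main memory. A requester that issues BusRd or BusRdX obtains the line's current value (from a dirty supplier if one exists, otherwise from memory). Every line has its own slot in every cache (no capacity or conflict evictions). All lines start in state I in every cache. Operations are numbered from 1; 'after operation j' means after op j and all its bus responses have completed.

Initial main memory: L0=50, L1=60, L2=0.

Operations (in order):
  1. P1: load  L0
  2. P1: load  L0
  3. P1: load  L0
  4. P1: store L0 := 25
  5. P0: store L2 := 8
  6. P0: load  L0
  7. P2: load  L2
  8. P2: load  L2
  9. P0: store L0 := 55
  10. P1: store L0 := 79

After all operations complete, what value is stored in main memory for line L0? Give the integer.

  op1 P1: load  L0 → I/S/I on L0; bus BusRd; mem=50
  op2 P1: load  L0 → I/S/I on L0; bus (none); mem=50
  op3 P1: load  L0 → I/S/I on L0; bus (none); mem=50
  op4 P1: store L0 := 25 → I/M/I on L0; bus BusRdX; mem=50
  op5 P0: store L2 := 8 → M/I/I on L2; bus BusRdX; mem=0
  op6 P0: load  L0 → S/S/I on L0; bus BusRd Flush; mem=25
  op7 P2: load  L2 → S/I/S on L2; bus BusRd Flush; mem=8
  op8 P2: load  L2 → S/I/S on L2; bus (none); mem=8
  op9 P0: store L0 := 55 → M/I/I on L0; bus BusRdX; mem=25
  op10 P1: store L0 := 79 → I/M/I on L0; bus BusRdX Flush; mem=55

memory[L0] = 55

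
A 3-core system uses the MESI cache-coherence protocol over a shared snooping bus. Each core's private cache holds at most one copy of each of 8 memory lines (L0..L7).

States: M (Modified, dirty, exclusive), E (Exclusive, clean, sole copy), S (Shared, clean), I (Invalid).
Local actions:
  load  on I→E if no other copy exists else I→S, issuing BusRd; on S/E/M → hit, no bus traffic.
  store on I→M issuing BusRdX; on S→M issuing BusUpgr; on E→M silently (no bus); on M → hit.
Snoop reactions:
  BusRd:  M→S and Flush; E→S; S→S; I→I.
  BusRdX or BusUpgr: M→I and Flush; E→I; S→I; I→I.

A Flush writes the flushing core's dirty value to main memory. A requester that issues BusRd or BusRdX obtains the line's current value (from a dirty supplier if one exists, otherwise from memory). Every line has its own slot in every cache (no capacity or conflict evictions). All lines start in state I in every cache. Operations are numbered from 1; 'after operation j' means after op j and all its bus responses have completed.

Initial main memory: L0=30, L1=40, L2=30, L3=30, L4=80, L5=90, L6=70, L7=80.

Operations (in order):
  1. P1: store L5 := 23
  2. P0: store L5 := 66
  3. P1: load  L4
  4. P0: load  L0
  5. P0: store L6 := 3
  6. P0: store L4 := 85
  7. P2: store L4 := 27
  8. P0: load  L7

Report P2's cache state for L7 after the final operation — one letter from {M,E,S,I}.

state = I

[1] P1: store L5 := 23 | P0:I, P1:M(23), P2:I | bus: BusRdX
[2] P0: store L5 := 66 | P0:M(66), P1:I, P2:I | bus: BusRdX,Flush
[3] P1: load  L4 | P0:I, P1:E(80), P2:I | bus: BusRd
[4] P0: load  L0 | P0:E(30), P1:I, P2:I | bus: BusRd
[5] P0: store L6 := 3 | P0:M(3), P1:I, P2:I | bus: BusRdX
[6] P0: store L4 := 85 | P0:M(85), P1:I, P2:I | bus: BusRdX
[7] P2: store L4 := 27 | P0:I, P1:I, P2:M(27) | bus: BusRdX,Flush
[8] P0: load  L7 | P0:E(80), P1:I, P2:I | bus: BusRd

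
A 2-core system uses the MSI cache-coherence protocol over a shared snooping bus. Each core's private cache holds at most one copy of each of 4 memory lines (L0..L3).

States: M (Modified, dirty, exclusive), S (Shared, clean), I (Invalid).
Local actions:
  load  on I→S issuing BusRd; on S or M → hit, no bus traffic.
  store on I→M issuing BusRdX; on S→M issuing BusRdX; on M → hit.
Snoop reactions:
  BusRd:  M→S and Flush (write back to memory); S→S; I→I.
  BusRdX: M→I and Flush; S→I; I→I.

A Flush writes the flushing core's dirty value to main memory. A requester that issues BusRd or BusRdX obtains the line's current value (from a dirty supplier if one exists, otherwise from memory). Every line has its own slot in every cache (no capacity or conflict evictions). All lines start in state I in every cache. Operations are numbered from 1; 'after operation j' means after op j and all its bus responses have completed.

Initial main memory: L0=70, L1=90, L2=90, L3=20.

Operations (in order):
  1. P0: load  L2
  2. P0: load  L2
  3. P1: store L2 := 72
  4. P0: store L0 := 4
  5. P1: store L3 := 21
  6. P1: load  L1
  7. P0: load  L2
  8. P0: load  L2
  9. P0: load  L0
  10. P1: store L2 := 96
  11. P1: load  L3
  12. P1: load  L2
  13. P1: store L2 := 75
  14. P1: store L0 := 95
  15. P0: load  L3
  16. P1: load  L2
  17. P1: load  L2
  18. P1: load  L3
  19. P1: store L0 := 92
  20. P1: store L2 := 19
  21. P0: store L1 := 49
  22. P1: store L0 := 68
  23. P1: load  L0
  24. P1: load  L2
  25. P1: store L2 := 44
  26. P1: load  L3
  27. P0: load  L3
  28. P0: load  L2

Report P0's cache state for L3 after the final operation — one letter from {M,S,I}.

state = S

step 1: P0: load  L2  ⟶  SI  (L2)  txn=BusRd  M[L2]=90
step 2: P0: load  L2  ⟶  SI  (L2)  txn=∅  M[L2]=90
step 3: P1: store L2 := 72  ⟶  IM  (L2)  txn=BusRdX  M[L2]=90
step 4: P0: store L0 := 4  ⟶  MI  (L0)  txn=BusRdX  M[L0]=70
step 5: P1: store L3 := 21  ⟶  IM  (L3)  txn=BusRdX  M[L3]=20
step 6: P1: load  L1  ⟶  IS  (L1)  txn=BusRd  M[L1]=90
step 7: P0: load  L2  ⟶  SS  (L2)  txn=BusRd+Flush  M[L2]=72
step 8: P0: load  L2  ⟶  SS  (L2)  txn=∅  M[L2]=72
step 9: P0: load  L0  ⟶  MI  (L0)  txn=∅  M[L0]=70
step 10: P1: store L2 := 96  ⟶  IM  (L2)  txn=BusRdX  M[L2]=72
step 11: P1: load  L3  ⟶  IM  (L3)  txn=∅  M[L3]=20
step 12: P1: load  L2  ⟶  IM  (L2)  txn=∅  M[L2]=72
step 13: P1: store L2 := 75  ⟶  IM  (L2)  txn=∅  M[L2]=72
step 14: P1: store L0 := 95  ⟶  IM  (L0)  txn=BusRdX+Flush  M[L0]=4
step 15: P0: load  L3  ⟶  SS  (L3)  txn=BusRd+Flush  M[L3]=21
step 16: P1: load  L2  ⟶  IM  (L2)  txn=∅  M[L2]=72
step 17: P1: load  L2  ⟶  IM  (L2)  txn=∅  M[L2]=72
step 18: P1: load  L3  ⟶  SS  (L3)  txn=∅  M[L3]=21
step 19: P1: store L0 := 92  ⟶  IM  (L0)  txn=∅  M[L0]=4
step 20: P1: store L2 := 19  ⟶  IM  (L2)  txn=∅  M[L2]=72
step 21: P0: store L1 := 49  ⟶  MI  (L1)  txn=BusRdX  M[L1]=90
step 22: P1: store L0 := 68  ⟶  IM  (L0)  txn=∅  M[L0]=4
step 23: P1: load  L0  ⟶  IM  (L0)  txn=∅  M[L0]=4
step 24: P1: load  L2  ⟶  IM  (L2)  txn=∅  M[L2]=72
step 25: P1: store L2 := 44  ⟶  IM  (L2)  txn=∅  M[L2]=72
step 26: P1: load  L3  ⟶  SS  (L3)  txn=∅  M[L3]=21
step 27: P0: load  L3  ⟶  SS  (L3)  txn=∅  M[L3]=21
step 28: P0: load  L2  ⟶  SS  (L2)  txn=BusRd+Flush  M[L2]=44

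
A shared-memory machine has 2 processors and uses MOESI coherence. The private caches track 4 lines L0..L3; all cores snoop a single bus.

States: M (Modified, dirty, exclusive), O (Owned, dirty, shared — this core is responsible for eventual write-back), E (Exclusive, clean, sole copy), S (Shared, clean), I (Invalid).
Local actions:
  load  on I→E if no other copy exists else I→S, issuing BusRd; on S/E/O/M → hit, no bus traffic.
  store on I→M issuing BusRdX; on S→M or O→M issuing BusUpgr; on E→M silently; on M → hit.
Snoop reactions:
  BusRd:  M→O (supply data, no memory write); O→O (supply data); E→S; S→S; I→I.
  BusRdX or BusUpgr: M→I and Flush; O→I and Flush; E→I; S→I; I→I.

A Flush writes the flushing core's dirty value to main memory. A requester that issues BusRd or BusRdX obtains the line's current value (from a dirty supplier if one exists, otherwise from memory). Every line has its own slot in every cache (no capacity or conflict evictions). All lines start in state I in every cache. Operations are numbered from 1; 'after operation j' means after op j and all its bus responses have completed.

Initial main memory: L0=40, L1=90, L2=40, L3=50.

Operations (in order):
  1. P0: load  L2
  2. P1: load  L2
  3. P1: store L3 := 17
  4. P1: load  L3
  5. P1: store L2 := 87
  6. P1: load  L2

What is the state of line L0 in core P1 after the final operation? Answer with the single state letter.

  op1 P0: load  L2 → E/I on L2; bus BusRd; mem=40
  op2 P1: load  L2 → S/S on L2; bus BusRd; mem=40
  op3 P1: store L3 := 17 → I/M on L3; bus BusRdX; mem=50
  op4 P1: load  L3 → I/M on L3; bus (none); mem=50
  op5 P1: store L2 := 87 → I/M on L2; bus BusUpgr; mem=40
  op6 P1: load  L2 → I/M on L2; bus (none); mem=40

state = I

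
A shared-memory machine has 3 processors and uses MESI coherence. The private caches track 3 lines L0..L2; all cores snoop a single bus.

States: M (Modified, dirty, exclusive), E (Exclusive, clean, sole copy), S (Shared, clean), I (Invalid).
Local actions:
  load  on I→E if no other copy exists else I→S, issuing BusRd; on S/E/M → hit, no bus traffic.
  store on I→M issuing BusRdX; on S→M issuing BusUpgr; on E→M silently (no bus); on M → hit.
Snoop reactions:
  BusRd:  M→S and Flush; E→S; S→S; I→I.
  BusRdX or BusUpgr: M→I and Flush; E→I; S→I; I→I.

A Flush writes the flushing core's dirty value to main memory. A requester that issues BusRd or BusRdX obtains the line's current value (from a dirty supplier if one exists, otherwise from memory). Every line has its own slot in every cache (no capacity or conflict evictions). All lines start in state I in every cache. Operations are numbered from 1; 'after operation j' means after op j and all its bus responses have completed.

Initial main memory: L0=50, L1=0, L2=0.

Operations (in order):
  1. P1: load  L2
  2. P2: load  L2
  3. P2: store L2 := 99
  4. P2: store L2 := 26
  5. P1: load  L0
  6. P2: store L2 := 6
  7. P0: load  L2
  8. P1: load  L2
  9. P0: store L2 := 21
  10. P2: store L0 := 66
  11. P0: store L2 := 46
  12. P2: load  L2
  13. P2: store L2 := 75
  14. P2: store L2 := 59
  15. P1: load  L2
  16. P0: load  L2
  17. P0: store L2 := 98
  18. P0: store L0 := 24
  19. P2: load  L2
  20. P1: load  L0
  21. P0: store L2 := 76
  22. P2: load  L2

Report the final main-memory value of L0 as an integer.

memory[L0] = 24

1. P1: load  L2  bus=[BusRd]  L2: P0=I P1=E P2=I  mem[L2]=0
2. P2: load  L2  bus=[BusRd]  L2: P0=I P1=S P2=S  mem[L2]=0
3. P2: store L2 := 99  bus=[BusUpgr]  L2: P0=I P1=I P2=M  mem[L2]=0
4. P2: store L2 := 26  bus=[-]  L2: P0=I P1=I P2=M  mem[L2]=0
5. P1: load  L0  bus=[BusRd]  L0: P0=I P1=E P2=I  mem[L0]=50
6. P2: store L2 := 6  bus=[-]  L2: P0=I P1=I P2=M  mem[L2]=0
7. P0: load  L2  bus=[BusRd,Flush]  L2: P0=S P1=I P2=S  mem[L2]=6
8. P1: load  L2  bus=[BusRd]  L2: P0=S P1=S P2=S  mem[L2]=6
9. P0: store L2 := 21  bus=[BusUpgr]  L2: P0=M P1=I P2=I  mem[L2]=6
10. P2: store L0 := 66  bus=[BusRdX]  L0: P0=I P1=I P2=M  mem[L0]=50
11. P0: store L2 := 46  bus=[-]  L2: P0=M P1=I P2=I  mem[L2]=6
12. P2: load  L2  bus=[BusRd,Flush]  L2: P0=S P1=I P2=S  mem[L2]=46
13. P2: store L2 := 75  bus=[BusUpgr]  L2: P0=I P1=I P2=M  mem[L2]=46
14. P2: store L2 := 59  bus=[-]  L2: P0=I P1=I P2=M  mem[L2]=46
15. P1: load  L2  bus=[BusRd,Flush]  L2: P0=I P1=S P2=S  mem[L2]=59
16. P0: load  L2  bus=[BusRd]  L2: P0=S P1=S P2=S  mem[L2]=59
17. P0: store L2 := 98  bus=[BusUpgr]  L2: P0=M P1=I P2=I  mem[L2]=59
18. P0: store L0 := 24  bus=[BusRdX,Flush]  L0: P0=M P1=I P2=I  mem[L0]=66
19. P2: load  L2  bus=[BusRd,Flush]  L2: P0=S P1=I P2=S  mem[L2]=98
20. P1: load  L0  bus=[BusRd,Flush]  L0: P0=S P1=S P2=I  mem[L0]=24
21. P0: store L2 := 76  bus=[BusUpgr]  L2: P0=M P1=I P2=I  mem[L2]=98
22. P2: load  L2  bus=[BusRd,Flush]  L2: P0=S P1=I P2=S  mem[L2]=76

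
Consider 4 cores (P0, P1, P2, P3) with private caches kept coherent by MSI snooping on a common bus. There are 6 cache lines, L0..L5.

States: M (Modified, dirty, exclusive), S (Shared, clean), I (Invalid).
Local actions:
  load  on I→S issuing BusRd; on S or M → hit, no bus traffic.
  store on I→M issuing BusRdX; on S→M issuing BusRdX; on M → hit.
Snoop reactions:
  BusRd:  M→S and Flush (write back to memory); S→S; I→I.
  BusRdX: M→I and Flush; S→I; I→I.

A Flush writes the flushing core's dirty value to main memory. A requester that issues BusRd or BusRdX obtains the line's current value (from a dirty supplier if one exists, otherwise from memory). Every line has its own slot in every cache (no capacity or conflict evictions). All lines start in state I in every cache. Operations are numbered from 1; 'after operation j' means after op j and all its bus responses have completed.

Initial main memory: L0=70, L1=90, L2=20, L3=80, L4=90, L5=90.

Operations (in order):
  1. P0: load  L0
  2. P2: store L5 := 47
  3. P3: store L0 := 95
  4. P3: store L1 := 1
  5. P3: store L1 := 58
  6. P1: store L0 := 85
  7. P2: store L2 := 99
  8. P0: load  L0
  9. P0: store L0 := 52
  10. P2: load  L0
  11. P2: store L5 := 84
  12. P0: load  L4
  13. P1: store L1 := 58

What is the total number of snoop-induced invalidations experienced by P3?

invalidations = 2

1. P0: load  L0  bus=[BusRd]  L0: P0=S P1=I P2=I P3=I  mem[L0]=70
2. P2: store L5 := 47  bus=[BusRdX]  L5: P0=I P1=I P2=M P3=I  mem[L5]=90
3. P3: store L0 := 95  bus=[BusRdX]  L0: P0=I P1=I P2=I P3=M  mem[L0]=70
4. P3: store L1 := 1  bus=[BusRdX]  L1: P0=I P1=I P2=I P3=M  mem[L1]=90
5. P3: store L1 := 58  bus=[-]  L1: P0=I P1=I P2=I P3=M  mem[L1]=90
6. P1: store L0 := 85  bus=[BusRdX,Flush]  L0: P0=I P1=M P2=I P3=I  mem[L0]=95
7. P2: store L2 := 99  bus=[BusRdX]  L2: P0=I P1=I P2=M P3=I  mem[L2]=20
8. P0: load  L0  bus=[BusRd,Flush]  L0: P0=S P1=S P2=I P3=I  mem[L0]=85
9. P0: store L0 := 52  bus=[BusRdX]  L0: P0=M P1=I P2=I P3=I  mem[L0]=85
10. P2: load  L0  bus=[BusRd,Flush]  L0: P0=S P1=I P2=S P3=I  mem[L0]=52
11. P2: store L5 := 84  bus=[-]  L5: P0=I P1=I P2=M P3=I  mem[L5]=90
12. P0: load  L4  bus=[BusRd]  L4: P0=S P1=I P2=I P3=I  mem[L4]=90
13. P1: store L1 := 58  bus=[BusRdX,Flush]  L1: P0=I P1=M P2=I P3=I  mem[L1]=58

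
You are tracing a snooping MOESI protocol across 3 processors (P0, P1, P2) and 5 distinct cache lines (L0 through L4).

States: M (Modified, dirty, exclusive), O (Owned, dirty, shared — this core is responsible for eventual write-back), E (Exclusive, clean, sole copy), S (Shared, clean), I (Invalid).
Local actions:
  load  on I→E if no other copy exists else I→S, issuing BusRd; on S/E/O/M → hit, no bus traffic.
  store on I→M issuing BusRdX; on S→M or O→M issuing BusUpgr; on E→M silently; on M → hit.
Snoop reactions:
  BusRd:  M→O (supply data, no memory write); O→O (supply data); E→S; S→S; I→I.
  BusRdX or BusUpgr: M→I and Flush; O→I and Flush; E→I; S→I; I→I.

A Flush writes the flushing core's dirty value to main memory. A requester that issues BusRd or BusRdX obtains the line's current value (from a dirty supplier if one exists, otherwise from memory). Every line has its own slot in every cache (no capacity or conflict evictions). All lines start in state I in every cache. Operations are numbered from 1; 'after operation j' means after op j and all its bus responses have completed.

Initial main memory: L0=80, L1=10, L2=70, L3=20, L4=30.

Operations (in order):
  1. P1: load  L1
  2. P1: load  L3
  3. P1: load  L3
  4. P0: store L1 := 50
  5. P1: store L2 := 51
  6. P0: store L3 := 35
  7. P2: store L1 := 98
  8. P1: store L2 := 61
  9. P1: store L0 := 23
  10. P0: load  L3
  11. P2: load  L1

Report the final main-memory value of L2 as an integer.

step 1: P1: load  L1  ⟶  IEI  (L1)  txn=BusRd  M[L1]=10
step 2: P1: load  L3  ⟶  IEI  (L3)  txn=BusRd  M[L3]=20
step 3: P1: load  L3  ⟶  IEI  (L3)  txn=∅  M[L3]=20
step 4: P0: store L1 := 50  ⟶  MII  (L1)  txn=BusRdX  M[L1]=10
step 5: P1: store L2 := 51  ⟶  IMI  (L2)  txn=BusRdX  M[L2]=70
step 6: P0: store L3 := 35  ⟶  MII  (L3)  txn=BusRdX  M[L3]=20
step 7: P2: store L1 := 98  ⟶  IIM  (L1)  txn=BusRdX+Flush  M[L1]=50
step 8: P1: store L2 := 61  ⟶  IMI  (L2)  txn=∅  M[L2]=70
step 9: P1: store L0 := 23  ⟶  IMI  (L0)  txn=BusRdX  M[L0]=80
step 10: P0: load  L3  ⟶  MII  (L3)  txn=∅  M[L3]=20
step 11: P2: load  L1  ⟶  IIM  (L1)  txn=∅  M[L1]=50

memory[L2] = 70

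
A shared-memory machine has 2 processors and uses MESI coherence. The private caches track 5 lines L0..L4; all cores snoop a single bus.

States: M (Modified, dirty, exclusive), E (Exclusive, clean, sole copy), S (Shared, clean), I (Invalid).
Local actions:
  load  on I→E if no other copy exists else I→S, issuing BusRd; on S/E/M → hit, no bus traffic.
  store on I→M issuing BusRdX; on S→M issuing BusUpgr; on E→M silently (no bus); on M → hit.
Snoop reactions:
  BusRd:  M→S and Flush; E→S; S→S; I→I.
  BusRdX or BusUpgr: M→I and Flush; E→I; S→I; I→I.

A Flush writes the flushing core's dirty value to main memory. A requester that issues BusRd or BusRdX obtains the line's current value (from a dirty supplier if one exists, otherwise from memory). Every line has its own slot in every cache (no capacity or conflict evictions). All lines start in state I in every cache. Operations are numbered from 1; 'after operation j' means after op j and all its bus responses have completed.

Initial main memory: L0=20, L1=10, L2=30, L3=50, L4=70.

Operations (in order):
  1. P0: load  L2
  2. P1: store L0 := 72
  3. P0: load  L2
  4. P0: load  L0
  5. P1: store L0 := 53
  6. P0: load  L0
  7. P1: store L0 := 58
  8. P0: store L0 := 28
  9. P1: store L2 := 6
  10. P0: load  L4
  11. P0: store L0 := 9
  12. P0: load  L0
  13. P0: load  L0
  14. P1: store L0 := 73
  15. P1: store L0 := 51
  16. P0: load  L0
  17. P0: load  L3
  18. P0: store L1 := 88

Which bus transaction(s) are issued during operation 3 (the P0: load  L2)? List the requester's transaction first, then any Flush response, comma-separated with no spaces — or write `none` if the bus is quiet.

1. P0: load  L2  bus=[BusRd]  L2: P0=E P1=I  mem[L2]=30
2. P1: store L0 := 72  bus=[BusRdX]  L0: P0=I P1=M  mem[L0]=20
3. P0: load  L2  bus=[-]  L2: P0=E P1=I  mem[L2]=30
4. P0: load  L0  bus=[BusRd,Flush]  L0: P0=S P1=S  mem[L0]=72
5. P1: store L0 := 53  bus=[BusUpgr]  L0: P0=I P1=M  mem[L0]=72
6. P0: load  L0  bus=[BusRd,Flush]  L0: P0=S P1=S  mem[L0]=53
7. P1: store L0 := 58  bus=[BusUpgr]  L0: P0=I P1=M  mem[L0]=53
8. P0: store L0 := 28  bus=[BusRdX,Flush]  L0: P0=M P1=I  mem[L0]=58
9. P1: store L2 := 6  bus=[BusRdX]  L2: P0=I P1=M  mem[L2]=30
10. P0: load  L4  bus=[BusRd]  L4: P0=E P1=I  mem[L4]=70
11. P0: store L0 := 9  bus=[-]  L0: P0=M P1=I  mem[L0]=58
12. P0: load  L0  bus=[-]  L0: P0=M P1=I  mem[L0]=58
13. P0: load  L0  bus=[-]  L0: P0=M P1=I  mem[L0]=58
14. P1: store L0 := 73  bus=[BusRdX,Flush]  L0: P0=I P1=M  mem[L0]=9
15. P1: store L0 := 51  bus=[-]  L0: P0=I P1=M  mem[L0]=9
16. P0: load  L0  bus=[BusRd,Flush]  L0: P0=S P1=S  mem[L0]=51
17. P0: load  L3  bus=[BusRd]  L3: P0=E P1=I  mem[L3]=50
18. P0: store L1 := 88  bus=[BusRdX]  L1: P0=M P1=I  mem[L1]=10

bus = none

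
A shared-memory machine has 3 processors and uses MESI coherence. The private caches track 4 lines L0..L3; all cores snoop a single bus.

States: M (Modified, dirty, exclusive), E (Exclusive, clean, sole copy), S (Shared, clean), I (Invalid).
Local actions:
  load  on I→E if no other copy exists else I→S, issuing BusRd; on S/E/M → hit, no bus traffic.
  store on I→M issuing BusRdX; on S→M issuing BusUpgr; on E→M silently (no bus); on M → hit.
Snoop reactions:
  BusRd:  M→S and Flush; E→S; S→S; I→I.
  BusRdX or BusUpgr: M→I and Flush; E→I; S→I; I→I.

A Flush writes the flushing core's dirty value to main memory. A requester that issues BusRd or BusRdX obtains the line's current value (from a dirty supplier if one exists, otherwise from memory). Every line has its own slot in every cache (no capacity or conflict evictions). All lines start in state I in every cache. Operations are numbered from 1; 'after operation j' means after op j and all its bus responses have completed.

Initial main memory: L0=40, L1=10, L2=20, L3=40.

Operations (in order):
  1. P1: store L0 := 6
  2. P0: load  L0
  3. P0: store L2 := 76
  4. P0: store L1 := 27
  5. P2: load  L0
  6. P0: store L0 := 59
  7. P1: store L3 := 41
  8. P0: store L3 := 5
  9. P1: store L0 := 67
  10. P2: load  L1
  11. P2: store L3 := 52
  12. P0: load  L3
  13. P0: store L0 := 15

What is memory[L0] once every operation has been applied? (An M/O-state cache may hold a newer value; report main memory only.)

memory[L0] = 67

1. P1: store L0 := 6  bus=[BusRdX]  L0: P0=I P1=M P2=I  mem[L0]=40
2. P0: load  L0  bus=[BusRd,Flush]  L0: P0=S P1=S P2=I  mem[L0]=6
3. P0: store L2 := 76  bus=[BusRdX]  L2: P0=M P1=I P2=I  mem[L2]=20
4. P0: store L1 := 27  bus=[BusRdX]  L1: P0=M P1=I P2=I  mem[L1]=10
5. P2: load  L0  bus=[BusRd]  L0: P0=S P1=S P2=S  mem[L0]=6
6. P0: store L0 := 59  bus=[BusUpgr]  L0: P0=M P1=I P2=I  mem[L0]=6
7. P1: store L3 := 41  bus=[BusRdX]  L3: P0=I P1=M P2=I  mem[L3]=40
8. P0: store L3 := 5  bus=[BusRdX,Flush]  L3: P0=M P1=I P2=I  mem[L3]=41
9. P1: store L0 := 67  bus=[BusRdX,Flush]  L0: P0=I P1=M P2=I  mem[L0]=59
10. P2: load  L1  bus=[BusRd,Flush]  L1: P0=S P1=I P2=S  mem[L1]=27
11. P2: store L3 := 52  bus=[BusRdX,Flush]  L3: P0=I P1=I P2=M  mem[L3]=5
12. P0: load  L3  bus=[BusRd,Flush]  L3: P0=S P1=I P2=S  mem[L3]=52
13. P0: store L0 := 15  bus=[BusRdX,Flush]  L0: P0=M P1=I P2=I  mem[L0]=67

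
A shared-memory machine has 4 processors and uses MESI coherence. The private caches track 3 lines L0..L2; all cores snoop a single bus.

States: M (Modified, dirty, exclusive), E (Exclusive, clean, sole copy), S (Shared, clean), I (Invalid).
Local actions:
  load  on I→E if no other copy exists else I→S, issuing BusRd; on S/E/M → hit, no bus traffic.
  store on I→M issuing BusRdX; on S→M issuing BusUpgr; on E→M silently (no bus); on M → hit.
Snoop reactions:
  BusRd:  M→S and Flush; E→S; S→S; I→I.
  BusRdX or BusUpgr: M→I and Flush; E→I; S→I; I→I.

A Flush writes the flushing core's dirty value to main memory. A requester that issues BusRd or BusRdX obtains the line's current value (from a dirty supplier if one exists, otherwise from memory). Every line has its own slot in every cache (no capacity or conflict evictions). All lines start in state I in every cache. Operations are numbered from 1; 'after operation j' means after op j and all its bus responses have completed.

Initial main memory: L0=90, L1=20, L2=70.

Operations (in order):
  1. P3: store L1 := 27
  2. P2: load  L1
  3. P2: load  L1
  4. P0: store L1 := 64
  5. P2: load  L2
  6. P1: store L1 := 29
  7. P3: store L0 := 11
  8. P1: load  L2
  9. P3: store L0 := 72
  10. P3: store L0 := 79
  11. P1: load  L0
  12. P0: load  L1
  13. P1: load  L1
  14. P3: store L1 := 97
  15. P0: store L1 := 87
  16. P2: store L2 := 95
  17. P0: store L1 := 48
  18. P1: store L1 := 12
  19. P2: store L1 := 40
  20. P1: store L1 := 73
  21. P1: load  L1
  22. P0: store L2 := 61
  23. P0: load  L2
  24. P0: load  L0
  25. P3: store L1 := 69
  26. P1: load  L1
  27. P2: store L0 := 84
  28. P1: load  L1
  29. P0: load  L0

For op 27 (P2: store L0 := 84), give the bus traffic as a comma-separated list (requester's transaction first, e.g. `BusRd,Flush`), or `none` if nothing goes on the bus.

bus = BusRdX

step 1: P3: store L1 := 27  ⟶  IIIM  (L1)  txn=BusRdX  M[L1]=20
step 2: P2: load  L1  ⟶  IISS  (L1)  txn=BusRd+Flush  M[L1]=27
step 3: P2: load  L1  ⟶  IISS  (L1)  txn=∅  M[L1]=27
step 4: P0: store L1 := 64  ⟶  MIII  (L1)  txn=BusRdX  M[L1]=27
step 5: P2: load  L2  ⟶  IIEI  (L2)  txn=BusRd  M[L2]=70
step 6: P1: store L1 := 29  ⟶  IMII  (L1)  txn=BusRdX+Flush  M[L1]=64
step 7: P3: store L0 := 11  ⟶  IIIM  (L0)  txn=BusRdX  M[L0]=90
step 8: P1: load  L2  ⟶  ISSI  (L2)  txn=BusRd  M[L2]=70
step 9: P3: store L0 := 72  ⟶  IIIM  (L0)  txn=∅  M[L0]=90
step 10: P3: store L0 := 79  ⟶  IIIM  (L0)  txn=∅  M[L0]=90
step 11: P1: load  L0  ⟶  ISIS  (L0)  txn=BusRd+Flush  M[L0]=79
step 12: P0: load  L1  ⟶  SSII  (L1)  txn=BusRd+Flush  M[L1]=29
step 13: P1: load  L1  ⟶  SSII  (L1)  txn=∅  M[L1]=29
step 14: P3: store L1 := 97  ⟶  IIIM  (L1)  txn=BusRdX  M[L1]=29
step 15: P0: store L1 := 87  ⟶  MIII  (L1)  txn=BusRdX+Flush  M[L1]=97
step 16: P2: store L2 := 95  ⟶  IIMI  (L2)  txn=BusUpgr  M[L2]=70
step 17: P0: store L1 := 48  ⟶  MIII  (L1)  txn=∅  M[L1]=97
step 18: P1: store L1 := 12  ⟶  IMII  (L1)  txn=BusRdX+Flush  M[L1]=48
step 19: P2: store L1 := 40  ⟶  IIMI  (L1)  txn=BusRdX+Flush  M[L1]=12
step 20: P1: store L1 := 73  ⟶  IMII  (L1)  txn=BusRdX+Flush  M[L1]=40
step 21: P1: load  L1  ⟶  IMII  (L1)  txn=∅  M[L1]=40
step 22: P0: store L2 := 61  ⟶  MIII  (L2)  txn=BusRdX+Flush  M[L2]=95
step 23: P0: load  L2  ⟶  MIII  (L2)  txn=∅  M[L2]=95
step 24: P0: load  L0  ⟶  SSIS  (L0)  txn=BusRd  M[L0]=79
step 25: P3: store L1 := 69  ⟶  IIIM  (L1)  txn=BusRdX+Flush  M[L1]=73
step 26: P1: load  L1  ⟶  ISIS  (L1)  txn=BusRd+Flush  M[L1]=69
step 27: P2: store L0 := 84  ⟶  IIMI  (L0)  txn=BusRdX  M[L0]=79
step 28: P1: load  L1  ⟶  ISIS  (L1)  txn=∅  M[L1]=69
step 29: P0: load  L0  ⟶  SISI  (L0)  txn=BusRd+Flush  M[L0]=84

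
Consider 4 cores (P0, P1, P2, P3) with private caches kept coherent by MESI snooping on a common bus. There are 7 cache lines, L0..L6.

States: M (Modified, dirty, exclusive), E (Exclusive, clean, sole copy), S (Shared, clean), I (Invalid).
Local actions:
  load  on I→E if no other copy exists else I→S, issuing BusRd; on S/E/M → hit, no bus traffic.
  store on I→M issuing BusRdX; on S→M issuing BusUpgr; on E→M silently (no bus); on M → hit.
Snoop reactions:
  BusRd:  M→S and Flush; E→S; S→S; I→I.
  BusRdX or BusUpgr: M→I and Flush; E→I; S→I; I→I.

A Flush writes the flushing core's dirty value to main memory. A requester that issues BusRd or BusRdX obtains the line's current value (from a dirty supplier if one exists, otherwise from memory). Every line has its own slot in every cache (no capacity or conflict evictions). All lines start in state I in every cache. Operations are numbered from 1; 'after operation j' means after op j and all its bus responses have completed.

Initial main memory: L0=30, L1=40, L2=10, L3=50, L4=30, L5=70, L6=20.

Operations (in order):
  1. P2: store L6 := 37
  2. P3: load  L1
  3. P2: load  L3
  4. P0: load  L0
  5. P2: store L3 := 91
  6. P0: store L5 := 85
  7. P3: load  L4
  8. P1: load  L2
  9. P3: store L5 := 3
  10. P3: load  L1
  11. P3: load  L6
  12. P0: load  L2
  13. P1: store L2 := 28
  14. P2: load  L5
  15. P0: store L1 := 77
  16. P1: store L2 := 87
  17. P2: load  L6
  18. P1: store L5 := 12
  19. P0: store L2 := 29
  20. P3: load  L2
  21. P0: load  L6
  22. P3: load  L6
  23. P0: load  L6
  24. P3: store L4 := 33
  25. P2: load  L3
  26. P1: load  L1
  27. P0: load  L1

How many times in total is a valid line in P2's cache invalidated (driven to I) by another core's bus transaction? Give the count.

[1] P2: store L6 := 37 | P0:I, P1:I, P2:M(37), P3:I | bus: BusRdX
[2] P3: load  L1 | P0:I, P1:I, P2:I, P3:E(40) | bus: BusRd
[3] P2: load  L3 | P0:I, P1:I, P2:E(50), P3:I | bus: BusRd
[4] P0: load  L0 | P0:E(30), P1:I, P2:I, P3:I | bus: BusRd
[5] P2: store L3 := 91 | P0:I, P1:I, P2:M(91), P3:I | bus: none
[6] P0: store L5 := 85 | P0:M(85), P1:I, P2:I, P3:I | bus: BusRdX
[7] P3: load  L4 | P0:I, P1:I, P2:I, P3:E(30) | bus: BusRd
[8] P1: load  L2 | P0:I, P1:E(10), P2:I, P3:I | bus: BusRd
[9] P3: store L5 := 3 | P0:I, P1:I, P2:I, P3:M(3) | bus: BusRdX,Flush
[10] P3: load  L1 | P0:I, P1:I, P2:I, P3:E(40) | bus: none
[11] P3: load  L6 | P0:I, P1:I, P2:S(37), P3:S(37) | bus: BusRd,Flush
[12] P0: load  L2 | P0:S(10), P1:S(10), P2:I, P3:I | bus: BusRd
[13] P1: store L2 := 28 | P0:I, P1:M(28), P2:I, P3:I | bus: BusUpgr
[14] P2: load  L5 | P0:I, P1:I, P2:S(3), P3:S(3) | bus: BusRd,Flush
[15] P0: store L1 := 77 | P0:M(77), P1:I, P2:I, P3:I | bus: BusRdX
[16] P1: store L2 := 87 | P0:I, P1:M(87), P2:I, P3:I | bus: none
[17] P2: load  L6 | P0:I, P1:I, P2:S(37), P3:S(37) | bus: none
[18] P1: store L5 := 12 | P0:I, P1:M(12), P2:I, P3:I | bus: BusRdX
[19] P0: store L2 := 29 | P0:M(29), P1:I, P2:I, P3:I | bus: BusRdX,Flush
[20] P3: load  L2 | P0:S(29), P1:I, P2:I, P3:S(29) | bus: BusRd,Flush
[21] P0: load  L6 | P0:S(37), P1:I, P2:S(37), P3:S(37) | bus: BusRd
[22] P3: load  L6 | P0:S(37), P1:I, P2:S(37), P3:S(37) | bus: none
[23] P0: load  L6 | P0:S(37), P1:I, P2:S(37), P3:S(37) | bus: none
[24] P3: store L4 := 33 | P0:I, P1:I, P2:I, P3:M(33) | bus: none
[25] P2: load  L3 | P0:I, P1:I, P2:M(91), P3:I | bus: none
[26] P1: load  L1 | P0:S(77), P1:S(77), P2:I, P3:I | bus: BusRd,Flush
[27] P0: load  L1 | P0:S(77), P1:S(77), P2:I, P3:I | bus: none

invalidations = 1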